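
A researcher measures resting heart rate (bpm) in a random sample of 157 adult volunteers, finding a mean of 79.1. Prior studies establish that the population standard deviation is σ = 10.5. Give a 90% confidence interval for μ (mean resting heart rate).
(77.72, 80.48)

z-interval (σ known):
z* = 1.645 for 90% confidence

Margin of error = z* · σ/√n = 1.645 · 10.5/√157 = 1.38

CI: (79.1 - 1.38, 79.1 + 1.38) = (77.72, 80.48)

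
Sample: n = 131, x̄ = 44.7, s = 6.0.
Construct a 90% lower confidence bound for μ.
μ ≥ 44.02

Lower bound (one-sided):
t* = 1.288 (one-sided for 90%)
Lower bound = x̄ - t* · s/√n = 44.7 - 1.288 · 6.0/√131 = 44.02

We are 90% confident that μ ≥ 44.02.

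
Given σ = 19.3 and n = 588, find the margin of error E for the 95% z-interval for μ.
Margin of error = 1.56

Margin of error = z* · σ/√n
= 1.960 · 19.3/√588
= 1.960 · 19.3/24.2487
= 1.56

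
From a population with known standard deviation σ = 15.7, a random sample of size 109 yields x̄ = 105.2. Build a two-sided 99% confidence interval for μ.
(101.33, 109.07)

z-interval (σ known):
z* = 2.576 for 99% confidence

Margin of error = z* · σ/√n = 2.576 · 15.7/√109 = 3.87

CI: (105.2 - 3.87, 105.2 + 3.87) = (101.33, 109.07)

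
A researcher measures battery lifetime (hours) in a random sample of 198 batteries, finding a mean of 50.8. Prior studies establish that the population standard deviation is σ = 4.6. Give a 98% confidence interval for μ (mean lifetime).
(50.04, 51.56)

z-interval (σ known):
z* = 2.326 for 98% confidence

Margin of error = z* · σ/√n = 2.326 · 4.6/√198 = 0.76

CI: (50.8 - 0.76, 50.8 + 0.76) = (50.04, 51.56)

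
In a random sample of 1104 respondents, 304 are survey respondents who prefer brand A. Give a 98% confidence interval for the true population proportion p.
(0.244, 0.307)

Proportion CI:
p̂ = 304/1104 = 0.27536
SE = √(p̂(1-p̂)/n) = √(0.27536 · 0.72464 / 1104) = 0.01344

z* = 2.326
Margin = z* · SE = 2.326 · 0.01344 = 0.0313

CI: 0.27536 ± 0.0313 = (0.244, 0.307)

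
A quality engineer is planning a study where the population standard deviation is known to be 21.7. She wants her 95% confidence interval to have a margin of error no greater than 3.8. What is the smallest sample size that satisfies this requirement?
n ≥ 126

For margin E ≤ 3.8:
n ≥ (z* · σ / E)²
n ≥ (1.960 · 21.7 / 3.8)²
n ≥ 125.28

Minimum n = 126 (rounding up)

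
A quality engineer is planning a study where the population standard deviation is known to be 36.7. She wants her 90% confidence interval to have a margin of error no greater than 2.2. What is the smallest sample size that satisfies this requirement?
n ≥ 754

For margin E ≤ 2.2:
n ≥ (z* · σ / E)²
n ≥ (1.645 · 36.7 / 2.2)²
n ≥ 753.04

Minimum n = 754 (rounding up)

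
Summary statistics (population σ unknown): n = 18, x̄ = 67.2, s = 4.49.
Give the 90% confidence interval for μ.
(65.36, 69.04)

t-interval (σ unknown):
df = n - 1 = 17
t* = 1.740 for 90% confidence

Margin of error = t* · s/√n = 1.740 · 4.49/√18 = 1.84

CI: (65.36, 69.04)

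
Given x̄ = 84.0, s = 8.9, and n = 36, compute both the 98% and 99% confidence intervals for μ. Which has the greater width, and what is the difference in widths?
99% CI is wider by 0.85

df = 35
98% CI: t* = 2.438, (80.38, 87.62), width = 2 · t* · s/√n = 7.23
99% CI: t* = 2.724, (79.96, 88.04), width = 2 · t* · s/√n = 8.08

The 99% CI is wider by 8.08 - 7.23 = 0.85.
Higher confidence requires a wider interval.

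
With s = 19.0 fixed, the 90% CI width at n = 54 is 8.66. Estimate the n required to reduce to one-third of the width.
n ≈ 486

CI width ∝ 1/√n
To reduce width by factor 3, need √n to grow by 3 → need 3² = 9 times as many samples.

Current: n = 54, width = 8.66
New: n = 486, width ≈ 2.84

Width reduced by factor of 8.66/2.84 = 3.05.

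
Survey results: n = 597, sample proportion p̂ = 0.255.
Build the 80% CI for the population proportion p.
(0.232, 0.278)

Proportion CI:
SE = √(p̂(1-p̂)/n) = √(0.255 · 0.745 / 597) = 0.01784

z* = 1.282
Margin = z* · SE = 1.282 · 0.01784 = 0.0229

CI: 0.255 ± 0.0229 = (0.232, 0.278)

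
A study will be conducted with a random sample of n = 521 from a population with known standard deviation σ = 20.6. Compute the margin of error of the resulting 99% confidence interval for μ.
Margin of error = 2.32

Margin of error = z* · σ/√n
= 2.576 · 20.6/√521
= 2.576 · 20.6/22.8254
= 2.32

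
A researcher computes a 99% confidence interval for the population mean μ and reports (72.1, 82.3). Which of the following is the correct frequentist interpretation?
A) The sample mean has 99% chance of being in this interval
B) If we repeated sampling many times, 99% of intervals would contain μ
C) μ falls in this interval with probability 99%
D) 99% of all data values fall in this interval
B

A) Wrong — x̄ is observed and sits in the interval by construction.
B) Correct — this is the frequentist long-run coverage interpretation.
C) Wrong — μ is fixed; the randomness lives in the interval, not in μ.
D) Wrong — a CI is about the parameter μ, not individual data values.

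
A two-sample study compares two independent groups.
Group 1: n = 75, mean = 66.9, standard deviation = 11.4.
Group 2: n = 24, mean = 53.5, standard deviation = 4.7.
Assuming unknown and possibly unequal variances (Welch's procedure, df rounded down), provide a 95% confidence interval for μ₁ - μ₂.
(10.16, 16.64)

Difference: x̄₁ - x̄₂ = 13.40
SE = √(s₁²/n₁ + s₂²/n₂) = √(11.4²/75 + 4.7²/24) = 1.6289
df = 90.94 → 90 (Welch–Satterthwaite, rounded down)
t* = 1.987

CI: 13.40 ± 1.987 · 1.6289 = 13.40 ± 3.24 = (10.16, 16.64)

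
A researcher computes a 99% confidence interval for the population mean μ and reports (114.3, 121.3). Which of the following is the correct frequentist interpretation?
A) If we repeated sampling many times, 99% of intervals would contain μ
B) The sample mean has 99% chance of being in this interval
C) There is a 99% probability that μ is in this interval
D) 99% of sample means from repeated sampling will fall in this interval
A

A) Correct — this is the frequentist long-run coverage interpretation.
B) Wrong — x̄ is observed and sits in the interval by construction.
C) Wrong — μ is fixed; the randomness lives in the interval, not in μ.
D) Wrong — coverage applies to intervals containing μ, not to future x̄ values.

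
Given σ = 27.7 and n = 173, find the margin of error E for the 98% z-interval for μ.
Margin of error = 4.90

Margin of error = z* · σ/√n
= 2.326 · 27.7/√173
= 2.326 · 27.7/13.1529
= 4.90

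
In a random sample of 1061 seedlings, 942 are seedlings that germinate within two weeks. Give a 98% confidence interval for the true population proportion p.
(0.865, 0.910)

Proportion CI:
p̂ = 942/1061 = 0.88784
SE = √(p̂(1-p̂)/n) = √(0.88784 · 0.11216 / 1061) = 0.00969

z* = 2.326
Margin = z* · SE = 2.326 · 0.00969 = 0.0225

CI: 0.88784 ± 0.0225 = (0.865, 0.910)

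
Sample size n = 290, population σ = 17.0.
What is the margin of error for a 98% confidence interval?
Margin of error = 2.32

Margin of error = z* · σ/√n
= 2.326 · 17.0/√290
= 2.326 · 17.0/17.0294
= 2.32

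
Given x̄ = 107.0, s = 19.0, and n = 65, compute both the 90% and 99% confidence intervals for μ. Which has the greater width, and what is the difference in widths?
99% CI is wider by 4.64

df = 64
90% CI: t* = 1.669, (103.07, 110.93), width = 2 · t* · s/√n = 7.87
99% CI: t* = 2.655, (100.74, 113.26), width = 2 · t* · s/√n = 12.51

The 99% CI is wider by 12.51 - 7.87 = 4.64.
Higher confidence requires a wider interval.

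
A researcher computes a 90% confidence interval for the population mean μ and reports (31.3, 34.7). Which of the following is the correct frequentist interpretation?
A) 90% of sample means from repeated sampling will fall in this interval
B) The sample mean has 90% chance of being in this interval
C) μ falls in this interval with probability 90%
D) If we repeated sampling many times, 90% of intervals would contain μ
D

A) Wrong — coverage applies to intervals containing μ, not to future x̄ values.
B) Wrong — x̄ is observed and sits in the interval by construction.
C) Wrong — μ is fixed; the randomness lives in the interval, not in μ.
D) Correct — this is the frequentist long-run coverage interpretation.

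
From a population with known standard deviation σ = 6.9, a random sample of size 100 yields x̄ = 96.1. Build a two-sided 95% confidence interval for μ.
(94.75, 97.45)

z-interval (σ known):
z* = 1.960 for 95% confidence

Margin of error = z* · σ/√n = 1.960 · 6.9/√100 = 1.35

CI: (96.1 - 1.35, 96.1 + 1.35) = (94.75, 97.45)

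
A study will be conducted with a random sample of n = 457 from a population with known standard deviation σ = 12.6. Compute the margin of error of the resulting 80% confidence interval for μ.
Margin of error = 0.76

Margin of error = z* · σ/√n
= 1.282 · 12.6/√457
= 1.282 · 12.6/21.3776
= 0.76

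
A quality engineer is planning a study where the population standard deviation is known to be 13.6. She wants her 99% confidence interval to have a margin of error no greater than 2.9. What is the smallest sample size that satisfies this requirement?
n ≥ 146

For margin E ≤ 2.9:
n ≥ (z* · σ / E)²
n ≥ (2.576 · 13.6 / 2.9)²
n ≥ 145.94

Minimum n = 146 (rounding up)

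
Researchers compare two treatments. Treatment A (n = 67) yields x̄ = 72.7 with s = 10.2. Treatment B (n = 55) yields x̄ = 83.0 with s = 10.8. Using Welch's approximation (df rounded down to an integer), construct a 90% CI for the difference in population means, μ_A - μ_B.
(-13.48, -7.12)

Difference: x̄₁ - x̄₂ = -10.30
SE = √(s₁²/n₁ + s₂²/n₂) = √(10.2²/67 + 10.8²/55) = 1.9167
df = 112.63 → 112 (Welch–Satterthwaite, rounded down)
t* = 1.659

CI: -10.30 ± 1.659 · 1.9167 = -10.30 ± 3.18 = (-13.48, -7.12)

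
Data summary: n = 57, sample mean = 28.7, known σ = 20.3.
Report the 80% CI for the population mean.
(25.25, 32.15)

z-interval (σ known):
z* = 1.282 for 80% confidence

Margin of error = z* · σ/√n = 1.282 · 20.3/√57 = 3.45

CI: (28.7 - 3.45, 28.7 + 3.45) = (25.25, 32.15)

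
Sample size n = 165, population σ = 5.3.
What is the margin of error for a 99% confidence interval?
Margin of error = 1.06

Margin of error = z* · σ/√n
= 2.576 · 5.3/√165
= 2.576 · 5.3/12.8452
= 1.06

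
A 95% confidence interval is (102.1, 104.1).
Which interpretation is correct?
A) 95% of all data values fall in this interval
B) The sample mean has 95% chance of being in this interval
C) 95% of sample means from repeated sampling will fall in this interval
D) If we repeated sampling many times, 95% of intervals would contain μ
D

A) Wrong — a CI is about the parameter μ, not individual data values.
B) Wrong — x̄ is observed and sits in the interval by construction.
C) Wrong — coverage applies to intervals containing μ, not to future x̄ values.
D) Correct — this is the frequentist long-run coverage interpretation.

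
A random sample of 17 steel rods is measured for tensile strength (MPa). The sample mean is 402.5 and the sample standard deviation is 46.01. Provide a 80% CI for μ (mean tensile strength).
(387.58, 417.42)

t-interval (σ unknown):
df = n - 1 = 16
t* = 1.337 for 80% confidence

Margin of error = t* · s/√n = 1.337 · 46.01/√17 = 14.92

CI: (387.58, 417.42)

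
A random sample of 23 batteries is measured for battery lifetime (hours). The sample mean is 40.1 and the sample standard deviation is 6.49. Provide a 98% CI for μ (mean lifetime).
(36.71, 43.49)

t-interval (σ unknown):
df = n - 1 = 22
t* = 2.508 for 98% confidence

Margin of error = t* · s/√n = 2.508 · 6.49/√23 = 3.39

CI: (36.71, 43.49)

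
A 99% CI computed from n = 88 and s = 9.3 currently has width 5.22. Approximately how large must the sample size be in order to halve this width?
n ≈ 352

CI width ∝ 1/√n
To reduce width by factor 2, need √n to grow by 2 → need 2² = 4 times as many samples.

Current: n = 88, width = 5.22
New: n = 352, width ≈ 2.57

Width reduced by factor of 5.22/2.57 = 2.03.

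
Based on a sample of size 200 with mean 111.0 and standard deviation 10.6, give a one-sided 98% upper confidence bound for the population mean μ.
μ ≤ 112.55

Upper bound (one-sided):
t* = 2.067 (one-sided for 98%)
Upper bound = x̄ + t* · s/√n = 111.0 + 2.067 · 10.6/√200 = 112.55

We are 98% confident that μ ≤ 112.55.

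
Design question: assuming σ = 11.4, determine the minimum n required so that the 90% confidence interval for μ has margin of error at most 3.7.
n ≥ 26

For margin E ≤ 3.7:
n ≥ (z* · σ / E)²
n ≥ (1.645 · 11.4 / 3.7)²
n ≥ 25.69

Minimum n = 26 (rounding up)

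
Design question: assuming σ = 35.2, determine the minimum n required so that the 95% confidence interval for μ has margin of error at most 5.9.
n ≥ 137

For margin E ≤ 5.9:
n ≥ (z* · σ / E)²
n ≥ (1.960 · 35.2 / 5.9)²
n ≥ 136.74

Minimum n = 137 (rounding up)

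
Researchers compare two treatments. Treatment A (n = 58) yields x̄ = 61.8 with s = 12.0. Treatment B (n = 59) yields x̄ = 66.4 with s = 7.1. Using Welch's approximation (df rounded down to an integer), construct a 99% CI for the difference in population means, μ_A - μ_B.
(-9.40, 0.20)

Difference: x̄₁ - x̄₂ = -4.60
SE = √(s₁²/n₁ + s₂²/n₂) = √(12.0²/58 + 7.1²/59) = 1.8268
df = 92.25 → 92 (Welch–Satterthwaite, rounded down)
t* = 2.630

CI: -4.60 ± 2.630 · 1.8268 = -4.60 ± 4.80 = (-9.40, 0.20)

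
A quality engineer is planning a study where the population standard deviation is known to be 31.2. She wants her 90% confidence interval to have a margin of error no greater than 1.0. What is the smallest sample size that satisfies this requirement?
n ≥ 2635

For margin E ≤ 1.0:
n ≥ (z* · σ / E)²
n ≥ (1.645 · 31.2 / 1.0)²
n ≥ 2634.15

Minimum n = 2635 (rounding up)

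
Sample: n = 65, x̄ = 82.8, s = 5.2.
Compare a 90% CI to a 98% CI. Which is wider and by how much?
98% CI is wider by 0.93

df = 64
90% CI: t* = 1.669, (81.72, 83.88), width = 2 · t* · s/√n = 2.15
98% CI: t* = 2.386, (81.26, 84.34), width = 2 · t* · s/√n = 3.08

The 98% CI is wider by 3.08 - 2.15 = 0.93.
Higher confidence requires a wider interval.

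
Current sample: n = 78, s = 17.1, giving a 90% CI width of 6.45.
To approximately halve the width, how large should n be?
n ≈ 312

CI width ∝ 1/√n
To reduce width by factor 2, need √n to grow by 2 → need 2² = 4 times as many samples.

Current: n = 78, width = 6.45
New: n = 312, width ≈ 3.19

Width reduced by factor of 6.45/3.19 = 2.02.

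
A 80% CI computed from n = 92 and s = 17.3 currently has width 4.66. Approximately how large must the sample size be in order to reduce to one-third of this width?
n ≈ 828

CI width ∝ 1/√n
To reduce width by factor 3, need √n to grow by 3 → need 3² = 9 times as many samples.

Current: n = 92, width = 4.66
New: n = 828, width ≈ 1.54

Width reduced by factor of 4.66/1.54 = 3.03.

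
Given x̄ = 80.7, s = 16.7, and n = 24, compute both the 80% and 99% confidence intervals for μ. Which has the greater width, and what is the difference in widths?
99% CI is wider by 10.15

df = 23
80% CI: t* = 1.319, (76.20, 85.20), width = 2 · t* · s/√n = 8.99
99% CI: t* = 2.807, (71.13, 90.27), width = 2 · t* · s/√n = 19.14

The 99% CI is wider by 19.14 - 8.99 = 10.15.
Higher confidence requires a wider interval.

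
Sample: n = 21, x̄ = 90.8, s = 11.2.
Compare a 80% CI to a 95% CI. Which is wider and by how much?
95% CI is wider by 3.72

df = 20
80% CI: t* = 1.325, (87.56, 94.04), width = 2 · t* · s/√n = 6.48
95% CI: t* = 2.086, (85.70, 95.90), width = 2 · t* · s/√n = 10.20

The 95% CI is wider by 10.20 - 6.48 = 3.72.
Higher confidence requires a wider interval.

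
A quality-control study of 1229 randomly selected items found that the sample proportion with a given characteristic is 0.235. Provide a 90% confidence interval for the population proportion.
(0.215, 0.255)

Proportion CI:
SE = √(p̂(1-p̂)/n) = √(0.235 · 0.765 / 1229) = 0.01209

z* = 1.645
Margin = z* · SE = 1.645 · 0.01209 = 0.0199

CI: 0.235 ± 0.0199 = (0.215, 0.255)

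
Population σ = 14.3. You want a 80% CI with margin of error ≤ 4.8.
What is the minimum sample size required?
n ≥ 15

For margin E ≤ 4.8:
n ≥ (z* · σ / E)²
n ≥ (1.282 · 14.3 / 4.8)²
n ≥ 14.59

Minimum n = 15 (rounding up)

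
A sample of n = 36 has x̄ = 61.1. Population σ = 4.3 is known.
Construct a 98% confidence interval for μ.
(59.43, 62.77)

z-interval (σ known):
z* = 2.326 for 98% confidence

Margin of error = z* · σ/√n = 2.326 · 4.3/√36 = 1.67

CI: (61.1 - 1.67, 61.1 + 1.67) = (59.43, 62.77)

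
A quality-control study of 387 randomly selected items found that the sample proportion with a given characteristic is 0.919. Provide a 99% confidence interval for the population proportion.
(0.883, 0.955)

Proportion CI:
SE = √(p̂(1-p̂)/n) = √(0.919 · 0.081 / 387) = 0.01387

z* = 2.576
Margin = z* · SE = 2.576 · 0.01387 = 0.0357

CI: 0.919 ± 0.0357 = (0.883, 0.955)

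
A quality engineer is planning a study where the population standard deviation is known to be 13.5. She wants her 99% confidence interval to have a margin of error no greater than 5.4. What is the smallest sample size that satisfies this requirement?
n ≥ 42

For margin E ≤ 5.4:
n ≥ (z* · σ / E)²
n ≥ (2.576 · 13.5 / 5.4)²
n ≥ 41.47

Minimum n = 42 (rounding up)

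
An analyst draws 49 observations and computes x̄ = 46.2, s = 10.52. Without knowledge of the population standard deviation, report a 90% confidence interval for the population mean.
(43.68, 48.72)

t-interval (σ unknown):
df = n - 1 = 48
t* = 1.677 for 90% confidence

Margin of error = t* · s/√n = 1.677 · 10.52/√49 = 2.52

CI: (43.68, 48.72)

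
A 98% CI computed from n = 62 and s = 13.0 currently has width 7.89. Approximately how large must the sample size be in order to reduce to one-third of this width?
n ≈ 558

CI width ∝ 1/√n
To reduce width by factor 3, need √n to grow by 3 → need 3² = 9 times as many samples.

Current: n = 62, width = 7.89
New: n = 558, width ≈ 2.57

Width reduced by factor of 7.89/2.57 = 3.07.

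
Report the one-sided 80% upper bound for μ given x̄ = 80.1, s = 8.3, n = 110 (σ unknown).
μ ≤ 80.77

Upper bound (one-sided):
t* = 0.845 (one-sided for 80%)
Upper bound = x̄ + t* · s/√n = 80.1 + 0.845 · 8.3/√110 = 80.77

We are 80% confident that μ ≤ 80.77.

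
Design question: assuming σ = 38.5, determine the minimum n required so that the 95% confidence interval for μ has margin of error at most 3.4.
n ≥ 493

For margin E ≤ 3.4:
n ≥ (z* · σ / E)²
n ≥ (1.960 · 38.5 / 3.4)²
n ≥ 492.58

Minimum n = 493 (rounding up)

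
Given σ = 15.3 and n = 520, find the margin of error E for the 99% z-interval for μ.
Margin of error = 1.73

Margin of error = z* · σ/√n
= 2.576 · 15.3/√520
= 2.576 · 15.3/22.8035
= 1.73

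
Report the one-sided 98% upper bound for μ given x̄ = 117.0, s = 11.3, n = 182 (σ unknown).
μ ≤ 118.73

Upper bound (one-sided):
t* = 2.069 (one-sided for 98%)
Upper bound = x̄ + t* · s/√n = 117.0 + 2.069 · 11.3/√182 = 118.73

We are 98% confident that μ ≤ 118.73.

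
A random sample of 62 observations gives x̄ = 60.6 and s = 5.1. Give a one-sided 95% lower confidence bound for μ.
μ ≥ 59.52

Lower bound (one-sided):
t* = 1.670 (one-sided for 95%)
Lower bound = x̄ - t* · s/√n = 60.6 - 1.670 · 5.1/√62 = 59.52

We are 95% confident that μ ≥ 59.52.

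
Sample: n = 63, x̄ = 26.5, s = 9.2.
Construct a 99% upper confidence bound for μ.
μ ≤ 29.27

Upper bound (one-sided):
t* = 2.388 (one-sided for 99%)
Upper bound = x̄ + t* · s/√n = 26.5 + 2.388 · 9.2/√63 = 29.27

We are 99% confident that μ ≤ 29.27.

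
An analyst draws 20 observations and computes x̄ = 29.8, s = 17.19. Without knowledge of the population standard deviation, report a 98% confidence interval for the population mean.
(20.04, 39.56)

t-interval (σ unknown):
df = n - 1 = 19
t* = 2.539 for 98% confidence

Margin of error = t* · s/√n = 2.539 · 17.19/√20 = 9.76

CI: (20.04, 39.56)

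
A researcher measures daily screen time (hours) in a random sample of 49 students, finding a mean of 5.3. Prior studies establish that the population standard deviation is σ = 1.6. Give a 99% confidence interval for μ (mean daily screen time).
(4.71, 5.89)

z-interval (σ known):
z* = 2.576 for 99% confidence

Margin of error = z* · σ/√n = 2.576 · 1.6/√49 = 0.59

CI: (5.3 - 0.59, 5.3 + 0.59) = (4.71, 5.89)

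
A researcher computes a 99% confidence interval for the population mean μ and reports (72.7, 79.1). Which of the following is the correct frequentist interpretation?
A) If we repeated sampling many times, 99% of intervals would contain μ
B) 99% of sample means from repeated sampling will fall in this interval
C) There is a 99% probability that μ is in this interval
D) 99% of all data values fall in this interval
A

A) Correct — this is the frequentist long-run coverage interpretation.
B) Wrong — coverage applies to intervals containing μ, not to future x̄ values.
C) Wrong — μ is fixed; the randomness lives in the interval, not in μ.
D) Wrong — a CI is about the parameter μ, not individual data values.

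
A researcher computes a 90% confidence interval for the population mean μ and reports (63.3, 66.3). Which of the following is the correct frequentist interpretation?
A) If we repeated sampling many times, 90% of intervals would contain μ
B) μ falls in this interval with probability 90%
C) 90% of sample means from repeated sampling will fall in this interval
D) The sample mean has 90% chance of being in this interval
A

A) Correct — this is the frequentist long-run coverage interpretation.
B) Wrong — μ is fixed; the randomness lives in the interval, not in μ.
C) Wrong — coverage applies to intervals containing μ, not to future x̄ values.
D) Wrong — x̄ is observed and sits in the interval by construction.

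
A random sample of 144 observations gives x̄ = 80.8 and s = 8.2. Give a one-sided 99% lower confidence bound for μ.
μ ≥ 79.19

Lower bound (one-sided):
t* = 2.353 (one-sided for 99%)
Lower bound = x̄ - t* · s/√n = 80.8 - 2.353 · 8.2/√144 = 79.19

We are 99% confident that μ ≥ 79.19.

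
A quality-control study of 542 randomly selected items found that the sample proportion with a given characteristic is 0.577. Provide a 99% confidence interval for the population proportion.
(0.522, 0.632)

Proportion CI:
SE = √(p̂(1-p̂)/n) = √(0.577 · 0.423 / 542) = 0.02122

z* = 2.576
Margin = z* · SE = 2.576 · 0.02122 = 0.0547

CI: 0.577 ± 0.0547 = (0.522, 0.632)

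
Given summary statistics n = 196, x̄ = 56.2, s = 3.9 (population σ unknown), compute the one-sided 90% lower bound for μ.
μ ≥ 55.84

Lower bound (one-sided):
t* = 1.286 (one-sided for 90%)
Lower bound = x̄ - t* · s/√n = 56.2 - 1.286 · 3.9/√196 = 55.84

We are 90% confident that μ ≥ 55.84.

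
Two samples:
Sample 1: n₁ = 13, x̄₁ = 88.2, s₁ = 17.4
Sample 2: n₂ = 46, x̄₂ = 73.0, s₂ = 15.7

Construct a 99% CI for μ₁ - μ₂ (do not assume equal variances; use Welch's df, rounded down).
(-0.31, 30.71)

Difference: x̄₁ - x̄₂ = 15.20
SE = √(s₁²/n₁ + s₂²/n₂) = √(17.4²/13 + 15.7²/46) = 5.3524
df = 17.90 → 17 (Welch–Satterthwaite, rounded down)
t* = 2.898

CI: 15.20 ± 2.898 · 5.3524 = 15.20 ± 15.51 = (-0.31, 30.71)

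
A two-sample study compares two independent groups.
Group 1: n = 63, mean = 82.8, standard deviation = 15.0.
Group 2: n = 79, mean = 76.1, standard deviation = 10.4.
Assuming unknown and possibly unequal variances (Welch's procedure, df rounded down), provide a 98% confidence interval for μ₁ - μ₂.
(1.45, 11.95)

Difference: x̄₁ - x̄₂ = 6.70
SE = √(s₁²/n₁ + s₂²/n₂) = √(15.0²/63 + 10.4²/79) = 2.2227
df = 106.24 → 106 (Welch–Satterthwaite, rounded down)
t* = 2.362

CI: 6.70 ± 2.362 · 2.2227 = 6.70 ± 5.25 = (1.45, 11.95)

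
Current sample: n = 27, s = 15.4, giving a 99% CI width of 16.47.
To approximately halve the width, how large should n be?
n ≈ 108

CI width ∝ 1/√n
To reduce width by factor 2, need √n to grow by 2 → need 2² = 4 times as many samples.

Current: n = 27, width = 16.47
New: n = 108, width ≈ 7.77

Width reduced by factor of 16.47/7.77 = 2.12.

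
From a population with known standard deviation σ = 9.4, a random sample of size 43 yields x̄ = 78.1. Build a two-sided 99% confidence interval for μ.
(74.41, 81.79)

z-interval (σ known):
z* = 2.576 for 99% confidence

Margin of error = z* · σ/√n = 2.576 · 9.4/√43 = 3.69

CI: (78.1 - 3.69, 78.1 + 3.69) = (74.41, 81.79)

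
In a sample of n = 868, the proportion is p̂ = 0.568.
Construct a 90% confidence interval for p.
(0.540, 0.596)

Proportion CI:
SE = √(p̂(1-p̂)/n) = √(0.568 · 0.432 / 868) = 0.01681

z* = 1.645
Margin = z* · SE = 1.645 · 0.01681 = 0.0277

CI: 0.568 ± 0.0277 = (0.540, 0.596)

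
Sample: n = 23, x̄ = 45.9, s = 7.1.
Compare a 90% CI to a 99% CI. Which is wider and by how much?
99% CI is wider by 3.27

df = 22
90% CI: t* = 1.717, (43.36, 48.44), width = 2 · t* · s/√n = 5.08
99% CI: t* = 2.819, (41.73, 50.07), width = 2 · t* · s/√n = 8.35

The 99% CI is wider by 8.35 - 5.08 = 3.27.
Higher confidence requires a wider interval.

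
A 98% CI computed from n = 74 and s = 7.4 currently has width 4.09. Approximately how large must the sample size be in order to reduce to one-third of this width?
n ≈ 666

CI width ∝ 1/√n
To reduce width by factor 3, need √n to grow by 3 → need 3² = 9 times as many samples.

Current: n = 74, width = 4.09
New: n = 666, width ≈ 1.34

Width reduced by factor of 4.09/1.34 = 3.05.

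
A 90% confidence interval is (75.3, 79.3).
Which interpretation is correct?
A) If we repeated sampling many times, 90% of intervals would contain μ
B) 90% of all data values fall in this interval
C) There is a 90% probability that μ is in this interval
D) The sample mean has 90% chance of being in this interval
A

A) Correct — this is the frequentist long-run coverage interpretation.
B) Wrong — a CI is about the parameter μ, not individual data values.
C) Wrong — μ is fixed; the randomness lives in the interval, not in μ.
D) Wrong — x̄ is observed and sits in the interval by construction.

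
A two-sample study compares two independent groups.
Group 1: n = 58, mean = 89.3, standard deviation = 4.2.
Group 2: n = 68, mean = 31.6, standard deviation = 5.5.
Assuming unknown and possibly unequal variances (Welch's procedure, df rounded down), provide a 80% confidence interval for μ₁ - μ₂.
(56.58, 58.82)

Difference: x̄₁ - x̄₂ = 57.70
SE = √(s₁²/n₁ + s₂²/n₂) = √(4.2²/58 + 5.5²/68) = 0.8654
df = 122.58 → 122 (Welch–Satterthwaite, rounded down)
t* = 1.289

CI: 57.70 ± 1.289 · 0.8654 = 57.70 ± 1.12 = (56.58, 58.82)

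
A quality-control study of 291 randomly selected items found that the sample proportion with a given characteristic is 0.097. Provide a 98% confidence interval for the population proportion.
(0.057, 0.137)

Proportion CI:
SE = √(p̂(1-p̂)/n) = √(0.097 · 0.903 / 291) = 0.01735

z* = 2.326
Margin = z* · SE = 2.326 · 0.01735 = 0.0404

CI: 0.097 ± 0.0404 = (0.057, 0.137)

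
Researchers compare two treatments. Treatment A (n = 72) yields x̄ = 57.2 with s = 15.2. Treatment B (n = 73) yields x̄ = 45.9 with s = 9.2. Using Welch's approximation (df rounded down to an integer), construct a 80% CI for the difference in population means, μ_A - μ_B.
(8.61, 13.99)

Difference: x̄₁ - x̄₂ = 11.30
SE = √(s₁²/n₁ + s₂²/n₂) = √(15.2²/72 + 9.2²/73) = 2.0901
df = 116.57 → 116 (Welch–Satterthwaite, rounded down)
t* = 1.289

CI: 11.30 ± 1.289 · 2.0901 = 11.30 ± 2.69 = (8.61, 13.99)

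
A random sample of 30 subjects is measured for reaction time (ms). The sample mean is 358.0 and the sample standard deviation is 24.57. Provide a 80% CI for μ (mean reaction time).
(352.12, 363.88)

t-interval (σ unknown):
df = n - 1 = 29
t* = 1.311 for 80% confidence

Margin of error = t* · s/√n = 1.311 · 24.57/√30 = 5.88

CI: (352.12, 363.88)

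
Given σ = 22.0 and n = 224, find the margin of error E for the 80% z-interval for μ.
Margin of error = 1.88

Margin of error = z* · σ/√n
= 1.282 · 22.0/√224
= 1.282 · 22.0/14.9666
= 1.88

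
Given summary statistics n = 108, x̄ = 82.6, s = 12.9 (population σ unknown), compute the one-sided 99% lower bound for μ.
μ ≥ 79.67

Lower bound (one-sided):
t* = 2.362 (one-sided for 99%)
Lower bound = x̄ - t* · s/√n = 82.6 - 2.362 · 12.9/√108 = 79.67

We are 99% confident that μ ≥ 79.67.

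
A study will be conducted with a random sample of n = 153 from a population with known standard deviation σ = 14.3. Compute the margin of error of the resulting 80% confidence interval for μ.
Margin of error = 1.48

Margin of error = z* · σ/√n
= 1.282 · 14.3/√153
= 1.282 · 14.3/12.3693
= 1.48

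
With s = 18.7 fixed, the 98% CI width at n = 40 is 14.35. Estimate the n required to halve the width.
n ≈ 160

CI width ∝ 1/√n
To reduce width by factor 2, need √n to grow by 2 → need 2² = 4 times as many samples.

Current: n = 40, width = 14.35
New: n = 160, width ≈ 6.95

Width reduced by factor of 14.35/6.95 = 2.06.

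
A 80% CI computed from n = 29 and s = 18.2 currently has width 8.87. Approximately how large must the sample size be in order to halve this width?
n ≈ 116

CI width ∝ 1/√n
To reduce width by factor 2, need √n to grow by 2 → need 2² = 4 times as many samples.

Current: n = 29, width = 8.87
New: n = 116, width ≈ 4.36

Width reduced by factor of 8.87/4.36 = 2.03.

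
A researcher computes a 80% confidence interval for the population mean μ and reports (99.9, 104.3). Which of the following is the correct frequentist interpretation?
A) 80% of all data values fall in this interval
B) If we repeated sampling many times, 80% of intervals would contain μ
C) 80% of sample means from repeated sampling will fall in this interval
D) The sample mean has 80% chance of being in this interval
B

A) Wrong — a CI is about the parameter μ, not individual data values.
B) Correct — this is the frequentist long-run coverage interpretation.
C) Wrong — coverage applies to intervals containing μ, not to future x̄ values.
D) Wrong — x̄ is observed and sits in the interval by construction.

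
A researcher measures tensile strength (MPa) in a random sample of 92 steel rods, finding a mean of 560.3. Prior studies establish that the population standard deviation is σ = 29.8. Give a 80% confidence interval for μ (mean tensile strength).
(556.32, 564.28)

z-interval (σ known):
z* = 1.282 for 80% confidence

Margin of error = z* · σ/√n = 1.282 · 29.8/√92 = 3.98

CI: (560.3 - 3.98, 560.3 + 3.98) = (556.32, 564.28)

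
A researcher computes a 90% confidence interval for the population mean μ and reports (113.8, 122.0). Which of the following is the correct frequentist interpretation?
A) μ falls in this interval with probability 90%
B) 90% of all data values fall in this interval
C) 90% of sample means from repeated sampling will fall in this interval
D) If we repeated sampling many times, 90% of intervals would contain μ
D

A) Wrong — μ is fixed; the randomness lives in the interval, not in μ.
B) Wrong — a CI is about the parameter μ, not individual data values.
C) Wrong — coverage applies to intervals containing μ, not to future x̄ values.
D) Correct — this is the frequentist long-run coverage interpretation.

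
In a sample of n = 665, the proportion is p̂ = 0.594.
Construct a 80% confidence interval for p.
(0.570, 0.618)

Proportion CI:
SE = √(p̂(1-p̂)/n) = √(0.594 · 0.406 / 665) = 0.01904

z* = 1.282
Margin = z* · SE = 1.282 · 0.01904 = 0.0244

CI: 0.594 ± 0.0244 = (0.570, 0.618)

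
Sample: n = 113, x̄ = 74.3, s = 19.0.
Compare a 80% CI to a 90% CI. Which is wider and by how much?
90% CI is wider by 1.32

df = 112
80% CI: t* = 1.289, (72.00, 76.60), width = 2 · t* · s/√n = 4.61
90% CI: t* = 1.659, (71.33, 77.27), width = 2 · t* · s/√n = 5.93

The 90% CI is wider by 5.93 - 4.61 = 1.32.
Higher confidence requires a wider interval.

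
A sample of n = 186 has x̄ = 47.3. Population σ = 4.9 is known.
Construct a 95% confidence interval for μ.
(46.60, 48.00)

z-interval (σ known):
z* = 1.960 for 95% confidence

Margin of error = z* · σ/√n = 1.960 · 4.9/√186 = 0.70

CI: (47.3 - 0.70, 47.3 + 0.70) = (46.60, 48.00)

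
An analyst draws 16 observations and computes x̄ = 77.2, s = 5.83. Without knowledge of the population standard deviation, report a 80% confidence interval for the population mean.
(75.25, 79.15)

t-interval (σ unknown):
df = n - 1 = 15
t* = 1.341 for 80% confidence

Margin of error = t* · s/√n = 1.341 · 5.83/√16 = 1.95

CI: (75.25, 79.15)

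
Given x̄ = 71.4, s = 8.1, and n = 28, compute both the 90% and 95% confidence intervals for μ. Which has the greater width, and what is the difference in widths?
95% CI is wider by 1.07

df = 27
90% CI: t* = 1.703, (68.79, 74.01), width = 2 · t* · s/√n = 5.21
95% CI: t* = 2.052, (68.26, 74.54), width = 2 · t* · s/√n = 6.28

The 95% CI is wider by 6.28 - 5.21 = 1.07.
Higher confidence requires a wider interval.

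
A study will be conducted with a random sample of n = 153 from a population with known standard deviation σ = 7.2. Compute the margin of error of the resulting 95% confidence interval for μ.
Margin of error = 1.14

Margin of error = z* · σ/√n
= 1.960 · 7.2/√153
= 1.960 · 7.2/12.3693
= 1.14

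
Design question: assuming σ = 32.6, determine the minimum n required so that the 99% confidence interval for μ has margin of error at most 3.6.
n ≥ 545

For margin E ≤ 3.6:
n ≥ (z* · σ / E)²
n ≥ (2.576 · 32.6 / 3.6)²
n ≥ 544.15

Minimum n = 545 (rounding up)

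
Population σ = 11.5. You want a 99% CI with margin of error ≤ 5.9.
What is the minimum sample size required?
n ≥ 26

For margin E ≤ 5.9:
n ≥ (z* · σ / E)²
n ≥ (2.576 · 11.5 / 5.9)²
n ≥ 25.21

Minimum n = 26 (rounding up)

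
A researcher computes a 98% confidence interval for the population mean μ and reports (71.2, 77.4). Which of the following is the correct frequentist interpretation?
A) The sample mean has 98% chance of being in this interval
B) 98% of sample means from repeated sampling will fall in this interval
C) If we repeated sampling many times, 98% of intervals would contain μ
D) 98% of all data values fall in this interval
C

A) Wrong — x̄ is observed and sits in the interval by construction.
B) Wrong — coverage applies to intervals containing μ, not to future x̄ values.
C) Correct — this is the frequentist long-run coverage interpretation.
D) Wrong — a CI is about the parameter μ, not individual data values.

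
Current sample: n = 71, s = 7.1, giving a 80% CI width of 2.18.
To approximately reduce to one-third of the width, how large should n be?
n ≈ 639

CI width ∝ 1/√n
To reduce width by factor 3, need √n to grow by 3 → need 3² = 9 times as many samples.

Current: n = 71, width = 2.18
New: n = 639, width ≈ 0.72

Width reduced by factor of 2.18/0.72 = 3.03.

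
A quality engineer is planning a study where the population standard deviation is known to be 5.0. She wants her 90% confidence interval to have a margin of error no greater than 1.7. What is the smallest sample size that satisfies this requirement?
n ≥ 24

For margin E ≤ 1.7:
n ≥ (z* · σ / E)²
n ≥ (1.645 · 5.0 / 1.7)²
n ≥ 23.41

Minimum n = 24 (rounding up)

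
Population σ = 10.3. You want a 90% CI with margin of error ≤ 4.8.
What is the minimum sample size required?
n ≥ 13

For margin E ≤ 4.8:
n ≥ (z* · σ / E)²
n ≥ (1.645 · 10.3 / 4.8)²
n ≥ 12.46

Minimum n = 13 (rounding up)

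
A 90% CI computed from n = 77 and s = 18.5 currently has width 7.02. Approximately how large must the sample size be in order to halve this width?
n ≈ 308

CI width ∝ 1/√n
To reduce width by factor 2, need √n to grow by 2 → need 2² = 4 times as many samples.

Current: n = 77, width = 7.02
New: n = 308, width ≈ 3.48

Width reduced by factor of 7.02/3.48 = 2.02.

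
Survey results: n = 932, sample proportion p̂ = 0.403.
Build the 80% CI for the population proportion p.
(0.382, 0.424)

Proportion CI:
SE = √(p̂(1-p̂)/n) = √(0.403 · 0.597 / 932) = 0.01607

z* = 1.282
Margin = z* · SE = 1.282 · 0.01607 = 0.0206

CI: 0.403 ± 0.0206 = (0.382, 0.424)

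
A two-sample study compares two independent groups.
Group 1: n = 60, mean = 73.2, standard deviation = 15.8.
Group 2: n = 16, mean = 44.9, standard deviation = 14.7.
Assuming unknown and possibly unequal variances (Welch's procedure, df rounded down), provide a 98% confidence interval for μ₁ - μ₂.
(17.86, 38.74)

Difference: x̄₁ - x̄₂ = 28.30
SE = √(s₁²/n₁ + s₂²/n₂) = √(15.8²/60 + 14.7²/16) = 4.2031
df = 25.06 → 25 (Welch–Satterthwaite, rounded down)
t* = 2.485

CI: 28.30 ± 2.485 · 4.2031 = 28.30 ± 10.44 = (17.86, 38.74)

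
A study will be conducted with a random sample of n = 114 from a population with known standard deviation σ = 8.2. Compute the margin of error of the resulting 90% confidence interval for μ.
Margin of error = 1.26

Margin of error = z* · σ/√n
= 1.645 · 8.2/√114
= 1.645 · 8.2/10.6771
= 1.26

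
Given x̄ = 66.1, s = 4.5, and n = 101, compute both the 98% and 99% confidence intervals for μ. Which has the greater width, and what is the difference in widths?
99% CI is wider by 0.23

df = 100
98% CI: t* = 2.364, (65.04, 67.16), width = 2 · t* · s/√n = 2.12
99% CI: t* = 2.626, (64.92, 67.28), width = 2 · t* · s/√n = 2.35

The 99% CI is wider by 2.35 - 2.12 = 0.23.
Higher confidence requires a wider interval.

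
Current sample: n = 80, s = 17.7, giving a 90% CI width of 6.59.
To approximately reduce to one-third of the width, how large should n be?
n ≈ 720

CI width ∝ 1/√n
To reduce width by factor 3, need √n to grow by 3 → need 3² = 9 times as many samples.

Current: n = 80, width = 6.59
New: n = 720, width ≈ 2.17

Width reduced by factor of 6.59/2.17 = 3.04.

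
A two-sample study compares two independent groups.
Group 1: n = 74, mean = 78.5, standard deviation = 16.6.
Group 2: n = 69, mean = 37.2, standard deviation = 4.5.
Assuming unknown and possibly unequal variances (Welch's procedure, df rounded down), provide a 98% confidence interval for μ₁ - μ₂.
(36.55, 46.05)

Difference: x̄₁ - x̄₂ = 41.30
SE = √(s₁²/n₁ + s₂²/n₂) = √(16.6²/74 + 4.5²/69) = 2.0043
df = 84.40 → 84 (Welch–Satterthwaite, rounded down)
t* = 2.372

CI: 41.30 ± 2.372 · 2.0043 = 41.30 ± 4.75 = (36.55, 46.05)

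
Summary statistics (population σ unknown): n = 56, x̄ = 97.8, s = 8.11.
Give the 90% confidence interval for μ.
(95.99, 99.61)

t-interval (σ unknown):
df = n - 1 = 55
t* = 1.673 for 90% confidence

Margin of error = t* · s/√n = 1.673 · 8.11/√56 = 1.81

CI: (95.99, 99.61)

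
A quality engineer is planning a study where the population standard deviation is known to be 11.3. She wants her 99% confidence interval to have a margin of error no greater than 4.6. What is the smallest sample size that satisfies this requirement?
n ≥ 41

For margin E ≤ 4.6:
n ≥ (z* · σ / E)²
n ≥ (2.576 · 11.3 / 4.6)²
n ≥ 40.04

Minimum n = 41 (rounding up)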